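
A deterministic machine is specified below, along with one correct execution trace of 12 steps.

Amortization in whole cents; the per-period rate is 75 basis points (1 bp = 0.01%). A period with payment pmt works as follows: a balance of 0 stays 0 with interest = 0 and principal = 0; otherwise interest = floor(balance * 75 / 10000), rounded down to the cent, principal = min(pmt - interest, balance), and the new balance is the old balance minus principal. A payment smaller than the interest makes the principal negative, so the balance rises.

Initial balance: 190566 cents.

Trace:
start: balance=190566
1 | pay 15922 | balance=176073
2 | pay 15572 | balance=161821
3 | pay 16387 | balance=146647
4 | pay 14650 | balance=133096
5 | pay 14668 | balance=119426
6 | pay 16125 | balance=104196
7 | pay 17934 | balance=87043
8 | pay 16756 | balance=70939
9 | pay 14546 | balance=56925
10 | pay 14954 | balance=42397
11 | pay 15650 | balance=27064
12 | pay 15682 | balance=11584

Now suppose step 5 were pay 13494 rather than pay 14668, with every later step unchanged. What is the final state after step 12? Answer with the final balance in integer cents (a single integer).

12824

(re-executing from step 5 with the substitution; state before step 5: balance=133096)
5 | pay 13494 | balance=120600
6 | pay 16125 | balance=105379
7 | pay 17934 | balance=88235
8 | pay 16756 | balance=72140
9 | pay 14546 | balance=58135
10 | pay 14954 | balance=43617
11 | pay 15650 | balance=28294
12 | pay 15682 | balance=12824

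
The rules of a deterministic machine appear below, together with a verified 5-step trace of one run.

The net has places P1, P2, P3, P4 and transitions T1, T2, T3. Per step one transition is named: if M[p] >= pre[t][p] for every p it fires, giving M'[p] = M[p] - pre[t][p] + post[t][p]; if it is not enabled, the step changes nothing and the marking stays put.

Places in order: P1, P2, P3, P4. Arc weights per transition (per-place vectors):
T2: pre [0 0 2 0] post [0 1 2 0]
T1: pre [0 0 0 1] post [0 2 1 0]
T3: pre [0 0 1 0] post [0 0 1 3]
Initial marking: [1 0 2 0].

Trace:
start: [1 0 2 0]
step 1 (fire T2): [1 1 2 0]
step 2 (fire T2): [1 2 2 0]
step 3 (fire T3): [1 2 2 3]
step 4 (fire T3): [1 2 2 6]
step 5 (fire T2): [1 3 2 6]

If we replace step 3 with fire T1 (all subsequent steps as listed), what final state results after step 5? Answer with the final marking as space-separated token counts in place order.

(re-executing from step 3 with the substitution; state before step 3: [1 2 2 0])
step 3 (fire T1): [1 2 2 0]
step 4 (fire T3): [1 2 2 3]
step 5 (fire T2): [1 3 2 3]

1 3 2 3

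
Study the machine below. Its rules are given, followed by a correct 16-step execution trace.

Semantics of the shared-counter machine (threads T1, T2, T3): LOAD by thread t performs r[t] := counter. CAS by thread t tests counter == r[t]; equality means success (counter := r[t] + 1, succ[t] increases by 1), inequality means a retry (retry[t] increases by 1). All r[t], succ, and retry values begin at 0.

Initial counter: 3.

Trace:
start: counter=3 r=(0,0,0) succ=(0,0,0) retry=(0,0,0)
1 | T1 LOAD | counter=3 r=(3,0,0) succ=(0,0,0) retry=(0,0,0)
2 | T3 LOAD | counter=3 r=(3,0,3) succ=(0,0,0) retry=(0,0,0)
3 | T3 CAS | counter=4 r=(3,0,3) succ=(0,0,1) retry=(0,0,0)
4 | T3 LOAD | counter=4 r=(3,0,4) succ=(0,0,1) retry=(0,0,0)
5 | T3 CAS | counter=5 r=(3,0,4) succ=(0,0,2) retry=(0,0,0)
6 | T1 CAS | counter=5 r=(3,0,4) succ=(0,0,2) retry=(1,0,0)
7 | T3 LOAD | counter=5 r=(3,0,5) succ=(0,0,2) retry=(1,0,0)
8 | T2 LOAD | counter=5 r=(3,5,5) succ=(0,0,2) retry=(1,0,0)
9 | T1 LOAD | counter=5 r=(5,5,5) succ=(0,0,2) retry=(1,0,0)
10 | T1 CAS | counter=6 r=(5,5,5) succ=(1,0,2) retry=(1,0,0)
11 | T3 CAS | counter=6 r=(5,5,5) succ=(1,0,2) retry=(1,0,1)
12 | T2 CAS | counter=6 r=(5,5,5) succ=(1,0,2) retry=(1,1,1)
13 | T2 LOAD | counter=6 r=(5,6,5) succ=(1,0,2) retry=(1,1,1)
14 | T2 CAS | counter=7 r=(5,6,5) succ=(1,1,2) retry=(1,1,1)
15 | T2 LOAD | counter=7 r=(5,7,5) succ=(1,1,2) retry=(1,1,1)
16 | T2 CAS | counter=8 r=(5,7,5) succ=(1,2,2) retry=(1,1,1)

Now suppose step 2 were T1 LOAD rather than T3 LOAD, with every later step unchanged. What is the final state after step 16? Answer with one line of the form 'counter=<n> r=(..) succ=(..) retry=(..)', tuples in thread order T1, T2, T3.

(re-executing from step 2 with the substitution; state before step 2: counter=3 r=(3,0,0) succ=(0,0,0) retry=(0,0,0))
2 | T1 LOAD | counter=3 r=(3,0,0) succ=(0,0,0) retry=(0,0,0)
3 | T3 CAS | counter=3 r=(3,0,0) succ=(0,0,0) retry=(0,0,1)
4 | T3 LOAD | counter=3 r=(3,0,3) succ=(0,0,0) retry=(0,0,1)
5 | T3 CAS | counter=4 r=(3,0,3) succ=(0,0,1) retry=(0,0,1)
6 | T1 CAS | counter=4 r=(3,0,3) succ=(0,0,1) retry=(1,0,1)
7 | T3 LOAD | counter=4 r=(3,0,4) succ=(0,0,1) retry=(1,0,1)
8 | T2 LOAD | counter=4 r=(3,4,4) succ=(0,0,1) retry=(1,0,1)
9 | T1 LOAD | counter=4 r=(4,4,4) succ=(0,0,1) retry=(1,0,1)
10 | T1 CAS | counter=5 r=(4,4,4) succ=(1,0,1) retry=(1,0,1)
11 | T3 CAS | counter=5 r=(4,4,4) succ=(1,0,1) retry=(1,0,2)
12 | T2 CAS | counter=5 r=(4,4,4) succ=(1,0,1) retry=(1,1,2)
13 | T2 LOAD | counter=5 r=(4,5,4) succ=(1,0,1) retry=(1,1,2)
14 | T2 CAS | counter=6 r=(4,5,4) succ=(1,1,1) retry=(1,1,2)
15 | T2 LOAD | counter=6 r=(4,6,4) succ=(1,1,1) retry=(1,1,2)
16 | T2 CAS | counter=7 r=(4,6,4) succ=(1,2,1) retry=(1,1,2)

counter=7 r=(4,6,4) succ=(1,2,1) retry=(1,1,2)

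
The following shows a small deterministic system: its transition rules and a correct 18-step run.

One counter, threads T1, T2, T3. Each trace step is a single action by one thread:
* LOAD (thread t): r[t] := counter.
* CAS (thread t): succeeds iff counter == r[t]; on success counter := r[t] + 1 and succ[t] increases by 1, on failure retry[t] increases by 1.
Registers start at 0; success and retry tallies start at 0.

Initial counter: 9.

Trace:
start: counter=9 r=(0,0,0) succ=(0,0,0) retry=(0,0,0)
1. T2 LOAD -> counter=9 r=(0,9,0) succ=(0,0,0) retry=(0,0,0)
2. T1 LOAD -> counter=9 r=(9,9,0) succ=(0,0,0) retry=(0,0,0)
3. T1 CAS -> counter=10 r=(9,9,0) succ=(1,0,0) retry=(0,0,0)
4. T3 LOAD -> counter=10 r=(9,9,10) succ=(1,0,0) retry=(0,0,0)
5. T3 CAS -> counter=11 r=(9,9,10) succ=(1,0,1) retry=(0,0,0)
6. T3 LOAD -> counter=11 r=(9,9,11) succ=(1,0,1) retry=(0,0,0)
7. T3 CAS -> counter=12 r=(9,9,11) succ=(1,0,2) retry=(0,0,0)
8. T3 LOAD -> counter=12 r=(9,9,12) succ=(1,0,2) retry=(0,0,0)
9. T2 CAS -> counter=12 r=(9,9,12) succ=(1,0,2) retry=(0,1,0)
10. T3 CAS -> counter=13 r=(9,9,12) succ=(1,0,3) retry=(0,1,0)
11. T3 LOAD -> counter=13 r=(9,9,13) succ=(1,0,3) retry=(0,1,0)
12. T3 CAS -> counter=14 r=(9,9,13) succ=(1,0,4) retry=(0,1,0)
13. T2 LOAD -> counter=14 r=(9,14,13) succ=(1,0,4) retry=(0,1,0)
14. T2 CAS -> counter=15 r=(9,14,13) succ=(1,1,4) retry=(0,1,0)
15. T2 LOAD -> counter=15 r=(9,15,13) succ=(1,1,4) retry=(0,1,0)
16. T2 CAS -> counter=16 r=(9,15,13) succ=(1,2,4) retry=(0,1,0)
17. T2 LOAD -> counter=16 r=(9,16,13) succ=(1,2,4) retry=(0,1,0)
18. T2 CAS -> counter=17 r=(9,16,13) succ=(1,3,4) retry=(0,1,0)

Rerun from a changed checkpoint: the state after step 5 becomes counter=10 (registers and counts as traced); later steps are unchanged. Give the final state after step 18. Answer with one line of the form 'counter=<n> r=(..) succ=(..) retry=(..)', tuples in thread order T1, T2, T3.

counter=16 r=(9,15,12) succ=(1,3,4) retry=(0,1,0)

state after step 5 := counter=10 r=(9,9,10) succ=(1,0,1) retry=(0,0,0)
6. T3 LOAD -> counter=10 r=(9,9,10) succ=(1,0,1) retry=(0,0,0)
7. T3 CAS -> counter=11 r=(9,9,10) succ=(1,0,2) retry=(0,0,0)
8. T3 LOAD -> counter=11 r=(9,9,11) succ=(1,0,2) retry=(0,0,0)
9. T2 CAS -> counter=11 r=(9,9,11) succ=(1,0,2) retry=(0,1,0)
10. T3 CAS -> counter=12 r=(9,9,11) succ=(1,0,3) retry=(0,1,0)
11. T3 LOAD -> counter=12 r=(9,9,12) succ=(1,0,3) retry=(0,1,0)
12. T3 CAS -> counter=13 r=(9,9,12) succ=(1,0,4) retry=(0,1,0)
13. T2 LOAD -> counter=13 r=(9,13,12) succ=(1,0,4) retry=(0,1,0)
14. T2 CAS -> counter=14 r=(9,13,12) succ=(1,1,4) retry=(0,1,0)
15. T2 LOAD -> counter=14 r=(9,14,12) succ=(1,1,4) retry=(0,1,0)
16. T2 CAS -> counter=15 r=(9,14,12) succ=(1,2,4) retry=(0,1,0)
17. T2 LOAD -> counter=15 r=(9,15,12) succ=(1,2,4) retry=(0,1,0)
18. T2 CAS -> counter=16 r=(9,15,12) succ=(1,3,4) retry=(0,1,0)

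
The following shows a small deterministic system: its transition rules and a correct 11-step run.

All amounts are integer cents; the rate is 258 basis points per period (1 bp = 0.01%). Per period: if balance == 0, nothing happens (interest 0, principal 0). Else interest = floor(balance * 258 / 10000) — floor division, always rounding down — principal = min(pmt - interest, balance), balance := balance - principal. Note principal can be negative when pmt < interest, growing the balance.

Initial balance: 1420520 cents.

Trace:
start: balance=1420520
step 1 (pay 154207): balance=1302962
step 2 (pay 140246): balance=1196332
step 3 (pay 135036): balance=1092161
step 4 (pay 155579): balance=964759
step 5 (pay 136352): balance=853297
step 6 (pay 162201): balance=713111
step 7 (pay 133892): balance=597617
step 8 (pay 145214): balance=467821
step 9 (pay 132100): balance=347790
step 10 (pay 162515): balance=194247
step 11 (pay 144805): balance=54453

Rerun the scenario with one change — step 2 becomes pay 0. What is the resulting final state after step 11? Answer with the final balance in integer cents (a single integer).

(re-executing from step 2 with the substitution; state before step 2: balance=1302962)
step 2 (pay 0): balance=1336578
step 3 (pay 135036): balance=1236025
step 4 (pay 155579): balance=1112335
step 5 (pay 136352): balance=1004681
step 6 (pay 162201): balance=868400
step 7 (pay 133892): balance=756912
step 8 (pay 145214): balance=631226
step 9 (pay 132100): balance=515411
step 10 (pay 162515): balance=366193
step 11 (pay 144805): balance=230835

230835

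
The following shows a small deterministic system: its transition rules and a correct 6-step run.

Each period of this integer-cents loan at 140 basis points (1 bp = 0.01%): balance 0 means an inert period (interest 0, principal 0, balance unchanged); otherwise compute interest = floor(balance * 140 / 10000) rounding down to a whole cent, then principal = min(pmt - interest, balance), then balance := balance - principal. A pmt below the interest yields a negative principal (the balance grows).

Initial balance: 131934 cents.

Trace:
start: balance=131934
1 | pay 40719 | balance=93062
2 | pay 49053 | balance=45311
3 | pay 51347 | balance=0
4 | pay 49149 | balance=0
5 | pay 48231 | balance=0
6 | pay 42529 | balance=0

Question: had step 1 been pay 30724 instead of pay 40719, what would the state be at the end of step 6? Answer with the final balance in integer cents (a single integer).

0

(re-executing from step 1 with the substitution; state before step 1: balance=131934)
1 | pay 30724 | balance=103057
2 | pay 49053 | balance=55446
3 | pay 51347 | balance=4875
4 | pay 49149 | balance=0
5 | pay 48231 | balance=0
6 | pay 42529 | balance=0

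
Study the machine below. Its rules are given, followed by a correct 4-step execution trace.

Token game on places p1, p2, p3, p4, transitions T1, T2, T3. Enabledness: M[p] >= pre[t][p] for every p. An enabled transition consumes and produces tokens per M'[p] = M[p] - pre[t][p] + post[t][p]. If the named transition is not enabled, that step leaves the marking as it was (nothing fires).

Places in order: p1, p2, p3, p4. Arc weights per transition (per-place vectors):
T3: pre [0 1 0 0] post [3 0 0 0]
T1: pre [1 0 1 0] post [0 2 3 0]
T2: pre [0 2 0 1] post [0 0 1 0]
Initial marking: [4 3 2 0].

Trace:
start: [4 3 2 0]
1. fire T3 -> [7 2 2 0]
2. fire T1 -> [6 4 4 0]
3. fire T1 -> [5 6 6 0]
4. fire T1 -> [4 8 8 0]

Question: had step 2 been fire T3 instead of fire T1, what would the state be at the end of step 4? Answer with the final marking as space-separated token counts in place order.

(re-executing from step 2 with the substitution; state before step 2: [7 2 2 0])
2. fire T3 -> [10 1 2 0]
3. fire T1 -> [9 3 4 0]
4. fire T1 -> [8 5 6 0]

8 5 6 0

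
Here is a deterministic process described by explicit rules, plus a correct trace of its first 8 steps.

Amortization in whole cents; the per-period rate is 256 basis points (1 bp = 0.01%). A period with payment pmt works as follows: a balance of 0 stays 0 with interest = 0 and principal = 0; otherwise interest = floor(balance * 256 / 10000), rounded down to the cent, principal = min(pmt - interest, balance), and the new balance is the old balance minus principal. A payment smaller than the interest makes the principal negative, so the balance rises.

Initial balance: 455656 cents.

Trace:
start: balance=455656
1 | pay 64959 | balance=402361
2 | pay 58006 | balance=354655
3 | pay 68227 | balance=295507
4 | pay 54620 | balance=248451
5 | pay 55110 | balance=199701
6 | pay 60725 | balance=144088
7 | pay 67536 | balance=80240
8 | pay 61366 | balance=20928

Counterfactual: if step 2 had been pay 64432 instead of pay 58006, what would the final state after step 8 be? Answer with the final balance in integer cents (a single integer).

13449

(re-executing from step 2 with the substitution; state before step 2: balance=402361)
2 | pay 64432 | balance=348229
3 | pay 68227 | balance=288916
4 | pay 54620 | balance=241692
5 | pay 55110 | balance=192769
6 | pay 60725 | balance=136978
7 | pay 67536 | balance=72948
8 | pay 61366 | balance=13449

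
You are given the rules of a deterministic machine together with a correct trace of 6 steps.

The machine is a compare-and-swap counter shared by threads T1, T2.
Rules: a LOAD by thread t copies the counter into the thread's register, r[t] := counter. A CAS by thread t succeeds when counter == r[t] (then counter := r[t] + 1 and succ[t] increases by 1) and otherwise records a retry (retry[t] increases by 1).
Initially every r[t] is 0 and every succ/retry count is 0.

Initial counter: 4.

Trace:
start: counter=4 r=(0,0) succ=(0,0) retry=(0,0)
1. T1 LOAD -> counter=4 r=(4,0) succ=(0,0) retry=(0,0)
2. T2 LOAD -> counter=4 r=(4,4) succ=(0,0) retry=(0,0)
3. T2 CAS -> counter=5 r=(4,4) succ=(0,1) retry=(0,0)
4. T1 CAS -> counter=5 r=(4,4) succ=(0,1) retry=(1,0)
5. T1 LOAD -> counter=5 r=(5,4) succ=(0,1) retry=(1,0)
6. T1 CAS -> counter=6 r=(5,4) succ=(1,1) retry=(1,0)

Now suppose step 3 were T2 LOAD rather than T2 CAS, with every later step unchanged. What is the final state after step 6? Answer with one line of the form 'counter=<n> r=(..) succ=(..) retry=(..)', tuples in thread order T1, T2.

(re-executing from step 3 with the substitution; state before step 3: counter=4 r=(4,4) succ=(0,0) retry=(0,0))
3. T2 LOAD -> counter=4 r=(4,4) succ=(0,0) retry=(0,0)
4. T1 CAS -> counter=5 r=(4,4) succ=(1,0) retry=(0,0)
5. T1 LOAD -> counter=5 r=(5,4) succ=(1,0) retry=(0,0)
6. T1 CAS -> counter=6 r=(5,4) succ=(2,0) retry=(0,0)

counter=6 r=(5,4) succ=(2,0) retry=(0,0)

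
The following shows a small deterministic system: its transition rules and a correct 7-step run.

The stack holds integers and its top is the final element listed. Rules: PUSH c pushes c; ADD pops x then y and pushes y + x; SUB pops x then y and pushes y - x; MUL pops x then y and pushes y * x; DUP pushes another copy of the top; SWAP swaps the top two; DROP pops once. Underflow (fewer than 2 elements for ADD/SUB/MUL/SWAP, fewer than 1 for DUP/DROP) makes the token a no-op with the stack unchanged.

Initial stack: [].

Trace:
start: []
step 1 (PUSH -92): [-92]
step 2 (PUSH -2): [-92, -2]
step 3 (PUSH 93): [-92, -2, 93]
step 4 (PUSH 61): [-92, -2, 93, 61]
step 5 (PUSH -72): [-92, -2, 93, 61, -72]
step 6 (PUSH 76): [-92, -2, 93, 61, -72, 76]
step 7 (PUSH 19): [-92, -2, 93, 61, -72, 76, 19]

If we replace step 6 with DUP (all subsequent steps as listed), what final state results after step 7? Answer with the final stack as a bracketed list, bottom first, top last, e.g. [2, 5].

(re-executing from step 6 with the substitution; state before step 6: [-92, -2, 93, 61, -72])
step 6 (DUP): [-92, -2, 93, 61, -72, -72]
step 7 (PUSH 19): [-92, -2, 93, 61, -72, -72, 19]

[-92, -2, 93, 61, -72, -72, 19]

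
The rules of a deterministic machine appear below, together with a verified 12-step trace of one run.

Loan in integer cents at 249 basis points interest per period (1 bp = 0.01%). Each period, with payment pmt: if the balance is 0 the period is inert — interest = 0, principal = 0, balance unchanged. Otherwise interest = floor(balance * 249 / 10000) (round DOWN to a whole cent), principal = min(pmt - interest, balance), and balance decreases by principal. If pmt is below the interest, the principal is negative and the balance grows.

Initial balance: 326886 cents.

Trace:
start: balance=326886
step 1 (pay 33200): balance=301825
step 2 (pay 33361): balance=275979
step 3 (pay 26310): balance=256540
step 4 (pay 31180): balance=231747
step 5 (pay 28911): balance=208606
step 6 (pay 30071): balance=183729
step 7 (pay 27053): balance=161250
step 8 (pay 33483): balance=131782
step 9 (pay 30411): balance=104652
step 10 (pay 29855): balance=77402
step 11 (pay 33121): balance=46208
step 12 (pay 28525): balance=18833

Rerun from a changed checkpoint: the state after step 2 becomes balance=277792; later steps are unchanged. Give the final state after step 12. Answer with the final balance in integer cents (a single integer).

21152

state after step 2 := balance=277792
step 3 (pay 26310): balance=258399
step 4 (pay 31180): balance=233653
step 5 (pay 28911): balance=210559
step 6 (pay 30071): balance=185730
step 7 (pay 27053): balance=163301
step 8 (pay 33483): balance=133884
step 9 (pay 30411): balance=106806
step 10 (pay 29855): balance=79610
step 11 (pay 33121): balance=48471
step 12 (pay 28525): balance=21152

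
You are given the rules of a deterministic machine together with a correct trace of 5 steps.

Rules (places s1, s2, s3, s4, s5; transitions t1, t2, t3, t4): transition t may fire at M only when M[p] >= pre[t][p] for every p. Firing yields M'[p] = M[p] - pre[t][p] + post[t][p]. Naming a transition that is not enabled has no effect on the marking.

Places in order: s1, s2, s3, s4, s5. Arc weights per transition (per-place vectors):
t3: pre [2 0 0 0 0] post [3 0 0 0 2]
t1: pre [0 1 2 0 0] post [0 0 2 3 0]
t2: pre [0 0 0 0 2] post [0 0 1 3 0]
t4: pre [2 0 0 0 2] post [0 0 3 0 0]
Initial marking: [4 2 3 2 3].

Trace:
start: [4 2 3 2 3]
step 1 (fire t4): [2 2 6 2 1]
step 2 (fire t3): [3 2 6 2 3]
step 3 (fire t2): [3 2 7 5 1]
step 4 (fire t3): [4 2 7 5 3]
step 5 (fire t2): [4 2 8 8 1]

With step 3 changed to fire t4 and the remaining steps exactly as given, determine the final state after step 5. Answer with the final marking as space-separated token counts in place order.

(re-executing from step 3 with the substitution; state before step 3: [3 2 6 2 3])
step 3 (fire t4): [1 2 9 2 1]
step 4 (fire t3): [1 2 9 2 1]
step 5 (fire t2): [1 2 9 2 1]

1 2 9 2 1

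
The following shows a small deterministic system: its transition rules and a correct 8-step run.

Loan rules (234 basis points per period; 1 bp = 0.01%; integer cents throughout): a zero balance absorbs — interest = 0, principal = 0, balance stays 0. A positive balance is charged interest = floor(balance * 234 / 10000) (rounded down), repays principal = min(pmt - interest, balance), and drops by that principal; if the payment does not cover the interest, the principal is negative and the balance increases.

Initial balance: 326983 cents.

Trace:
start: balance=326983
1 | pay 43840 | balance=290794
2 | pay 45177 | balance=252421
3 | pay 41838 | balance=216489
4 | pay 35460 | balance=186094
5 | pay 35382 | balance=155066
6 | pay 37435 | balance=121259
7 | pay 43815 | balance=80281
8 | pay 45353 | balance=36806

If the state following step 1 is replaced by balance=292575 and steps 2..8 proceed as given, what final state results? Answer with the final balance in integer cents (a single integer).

state after step 1 := balance=292575
2 | pay 45177 | balance=254244
3 | pay 41838 | balance=218355
4 | pay 35460 | balance=188004
5 | pay 35382 | balance=157021
6 | pay 37435 | balance=123260
7 | pay 43815 | balance=82329
8 | pay 45353 | balance=38902

38902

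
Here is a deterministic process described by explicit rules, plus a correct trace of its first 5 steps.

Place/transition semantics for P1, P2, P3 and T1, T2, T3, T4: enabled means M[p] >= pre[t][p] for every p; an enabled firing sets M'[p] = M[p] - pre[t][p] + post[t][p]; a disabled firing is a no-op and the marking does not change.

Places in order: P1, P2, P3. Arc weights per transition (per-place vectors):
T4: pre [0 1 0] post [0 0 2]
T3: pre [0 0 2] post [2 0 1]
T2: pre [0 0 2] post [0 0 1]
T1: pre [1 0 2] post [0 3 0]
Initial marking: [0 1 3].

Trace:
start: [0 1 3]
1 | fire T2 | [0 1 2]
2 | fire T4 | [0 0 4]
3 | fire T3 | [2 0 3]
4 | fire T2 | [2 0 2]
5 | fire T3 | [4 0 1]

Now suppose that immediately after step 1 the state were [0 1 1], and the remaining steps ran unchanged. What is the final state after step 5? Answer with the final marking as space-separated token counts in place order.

2 0 1

state after step 1 := [0 1 1]
2 | fire T4 | [0 0 3]
3 | fire T3 | [2 0 2]
4 | fire T2 | [2 0 1]
5 | fire T3 | [2 0 1]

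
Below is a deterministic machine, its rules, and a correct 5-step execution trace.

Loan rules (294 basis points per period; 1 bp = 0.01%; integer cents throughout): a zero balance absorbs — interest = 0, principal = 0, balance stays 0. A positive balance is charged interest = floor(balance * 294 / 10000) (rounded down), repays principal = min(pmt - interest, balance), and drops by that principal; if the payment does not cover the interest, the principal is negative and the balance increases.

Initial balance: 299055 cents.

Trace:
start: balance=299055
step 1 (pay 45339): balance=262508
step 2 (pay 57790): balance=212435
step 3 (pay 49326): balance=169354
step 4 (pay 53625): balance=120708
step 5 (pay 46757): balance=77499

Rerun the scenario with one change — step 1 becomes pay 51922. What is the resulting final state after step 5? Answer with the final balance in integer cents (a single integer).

(re-executing from step 1 with the substitution; state before step 1: balance=299055)
step 1 (pay 51922): balance=255925
step 2 (pay 57790): balance=205659
step 3 (pay 49326): balance=162379
step 4 (pay 53625): balance=113527
step 5 (pay 46757): balance=70107

70107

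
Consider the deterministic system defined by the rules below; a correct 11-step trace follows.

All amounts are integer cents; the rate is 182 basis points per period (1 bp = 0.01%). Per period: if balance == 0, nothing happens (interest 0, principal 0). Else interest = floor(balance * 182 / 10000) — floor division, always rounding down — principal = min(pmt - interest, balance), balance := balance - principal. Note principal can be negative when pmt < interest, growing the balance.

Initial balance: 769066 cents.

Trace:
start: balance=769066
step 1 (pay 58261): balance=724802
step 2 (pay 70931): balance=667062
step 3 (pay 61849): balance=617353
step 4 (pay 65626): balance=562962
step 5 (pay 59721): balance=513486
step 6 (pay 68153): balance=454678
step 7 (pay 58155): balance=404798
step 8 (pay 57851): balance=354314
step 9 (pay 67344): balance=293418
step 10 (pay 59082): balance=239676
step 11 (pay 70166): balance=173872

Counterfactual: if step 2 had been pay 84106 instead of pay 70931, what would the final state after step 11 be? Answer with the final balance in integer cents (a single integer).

(re-executing from step 2 with the substitution; state before step 2: balance=724802)
step 2 (pay 84106): balance=653887
step 3 (pay 61849): balance=603938
step 4 (pay 65626): balance=549303
step 5 (pay 59721): balance=499579
step 6 (pay 68153): balance=440518
step 7 (pay 58155): balance=390380
step 8 (pay 57851): balance=339633
step 9 (pay 67344): balance=278470
step 10 (pay 59082): balance=224456
step 11 (pay 70166): balance=158375

158375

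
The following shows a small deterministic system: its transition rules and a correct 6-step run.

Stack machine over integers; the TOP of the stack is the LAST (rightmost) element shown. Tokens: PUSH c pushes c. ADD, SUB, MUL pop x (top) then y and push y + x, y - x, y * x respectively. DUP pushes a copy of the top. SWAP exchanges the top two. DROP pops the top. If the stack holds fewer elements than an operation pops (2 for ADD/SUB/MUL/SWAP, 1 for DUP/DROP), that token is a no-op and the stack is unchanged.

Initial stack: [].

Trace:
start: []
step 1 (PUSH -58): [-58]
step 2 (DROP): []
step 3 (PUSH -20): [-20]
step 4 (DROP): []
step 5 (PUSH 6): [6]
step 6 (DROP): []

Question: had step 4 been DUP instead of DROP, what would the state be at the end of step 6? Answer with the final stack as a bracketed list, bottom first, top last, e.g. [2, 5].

(re-executing from step 4 with the substitution; state before step 4: [-20])
step 4 (DUP): [-20, -20]
step 5 (PUSH 6): [-20, -20, 6]
step 6 (DROP): [-20, -20]

[-20, -20]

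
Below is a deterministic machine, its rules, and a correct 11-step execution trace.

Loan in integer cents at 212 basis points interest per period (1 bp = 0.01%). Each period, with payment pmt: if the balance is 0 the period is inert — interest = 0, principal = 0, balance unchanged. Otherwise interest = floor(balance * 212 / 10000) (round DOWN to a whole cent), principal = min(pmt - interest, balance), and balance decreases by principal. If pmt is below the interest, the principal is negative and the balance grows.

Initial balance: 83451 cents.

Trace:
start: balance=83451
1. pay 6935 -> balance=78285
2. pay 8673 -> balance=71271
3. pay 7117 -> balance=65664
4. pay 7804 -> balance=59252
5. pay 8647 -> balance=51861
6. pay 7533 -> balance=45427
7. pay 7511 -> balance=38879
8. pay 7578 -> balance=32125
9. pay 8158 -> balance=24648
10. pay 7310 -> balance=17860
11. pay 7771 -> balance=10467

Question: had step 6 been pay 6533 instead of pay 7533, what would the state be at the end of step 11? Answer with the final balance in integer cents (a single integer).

11577

(re-executing from step 6 with the substitution; state before step 6: balance=51861)
6. pay 6533 -> balance=46427
7. pay 7511 -> balance=39900
8. pay 7578 -> balance=33167
9. pay 8158 -> balance=25712
10. pay 7310 -> balance=18947
11. pay 7771 -> balance=11577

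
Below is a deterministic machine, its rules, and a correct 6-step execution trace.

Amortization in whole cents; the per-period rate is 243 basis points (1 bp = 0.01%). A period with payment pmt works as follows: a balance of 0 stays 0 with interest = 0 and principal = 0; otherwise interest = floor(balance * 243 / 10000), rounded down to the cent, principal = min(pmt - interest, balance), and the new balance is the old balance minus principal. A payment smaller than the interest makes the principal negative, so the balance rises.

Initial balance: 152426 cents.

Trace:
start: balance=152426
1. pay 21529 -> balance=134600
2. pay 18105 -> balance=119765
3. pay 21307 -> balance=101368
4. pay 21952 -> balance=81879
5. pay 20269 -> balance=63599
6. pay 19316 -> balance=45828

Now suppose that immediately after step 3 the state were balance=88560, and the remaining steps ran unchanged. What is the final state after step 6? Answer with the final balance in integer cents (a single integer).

state after step 3 := balance=88560
4. pay 21952 -> balance=68760
5. pay 20269 -> balance=50161
6. pay 19316 -> balance=32063

32063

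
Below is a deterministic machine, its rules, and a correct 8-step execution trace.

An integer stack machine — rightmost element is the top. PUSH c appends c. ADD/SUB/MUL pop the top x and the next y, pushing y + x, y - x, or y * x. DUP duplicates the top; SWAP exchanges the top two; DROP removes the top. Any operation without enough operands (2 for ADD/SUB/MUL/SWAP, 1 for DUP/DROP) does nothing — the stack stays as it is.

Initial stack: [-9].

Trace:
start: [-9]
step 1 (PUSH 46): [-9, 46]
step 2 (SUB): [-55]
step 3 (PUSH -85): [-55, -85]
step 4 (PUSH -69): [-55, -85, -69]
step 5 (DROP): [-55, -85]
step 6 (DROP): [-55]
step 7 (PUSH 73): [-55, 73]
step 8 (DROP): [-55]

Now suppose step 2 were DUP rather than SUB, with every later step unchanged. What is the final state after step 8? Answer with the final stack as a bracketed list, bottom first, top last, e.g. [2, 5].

(re-executing from step 2 with the substitution; state before step 2: [-9, 46])
step 2 (DUP): [-9, 46, 46]
step 3 (PUSH -85): [-9, 46, 46, -85]
step 4 (PUSH -69): [-9, 46, 46, -85, -69]
step 5 (DROP): [-9, 46, 46, -85]
step 6 (DROP): [-9, 46, 46]
step 7 (PUSH 73): [-9, 46, 46, 73]
step 8 (DROP): [-9, 46, 46]

[-9, 46, 46]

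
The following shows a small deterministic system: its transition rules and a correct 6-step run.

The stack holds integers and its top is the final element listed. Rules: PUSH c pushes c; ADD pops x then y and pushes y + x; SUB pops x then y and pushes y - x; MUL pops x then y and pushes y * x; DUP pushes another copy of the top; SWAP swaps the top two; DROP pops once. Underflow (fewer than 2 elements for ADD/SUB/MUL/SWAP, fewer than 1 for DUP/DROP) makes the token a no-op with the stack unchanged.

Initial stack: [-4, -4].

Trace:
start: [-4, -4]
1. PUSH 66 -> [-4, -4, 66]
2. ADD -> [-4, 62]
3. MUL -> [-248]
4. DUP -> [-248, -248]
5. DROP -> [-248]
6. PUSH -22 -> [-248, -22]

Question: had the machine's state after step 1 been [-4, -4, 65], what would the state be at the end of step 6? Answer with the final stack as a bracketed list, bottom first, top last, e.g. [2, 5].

state after step 1 := [-4, -4, 65]
2. ADD -> [-4, 61]
3. MUL -> [-244]
4. DUP -> [-244, -244]
5. DROP -> [-244]
6. PUSH -22 -> [-244, -22]

[-244, -22]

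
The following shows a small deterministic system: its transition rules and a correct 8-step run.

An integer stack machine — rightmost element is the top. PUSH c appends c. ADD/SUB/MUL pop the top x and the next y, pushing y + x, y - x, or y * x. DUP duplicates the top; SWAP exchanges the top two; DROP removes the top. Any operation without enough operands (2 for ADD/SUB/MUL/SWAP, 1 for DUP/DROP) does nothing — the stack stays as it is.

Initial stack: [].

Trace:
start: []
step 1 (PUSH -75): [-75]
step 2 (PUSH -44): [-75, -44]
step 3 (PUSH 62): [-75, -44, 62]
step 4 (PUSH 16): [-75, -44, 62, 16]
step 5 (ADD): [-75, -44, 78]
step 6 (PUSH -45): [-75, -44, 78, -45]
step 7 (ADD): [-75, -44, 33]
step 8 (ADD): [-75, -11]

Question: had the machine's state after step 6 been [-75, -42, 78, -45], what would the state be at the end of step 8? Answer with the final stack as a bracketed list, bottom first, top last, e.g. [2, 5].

state after step 6 := [-75, -42, 78, -45]
step 7 (ADD): [-75, -42, 33]
step 8 (ADD): [-75, -9]

[-75, -9]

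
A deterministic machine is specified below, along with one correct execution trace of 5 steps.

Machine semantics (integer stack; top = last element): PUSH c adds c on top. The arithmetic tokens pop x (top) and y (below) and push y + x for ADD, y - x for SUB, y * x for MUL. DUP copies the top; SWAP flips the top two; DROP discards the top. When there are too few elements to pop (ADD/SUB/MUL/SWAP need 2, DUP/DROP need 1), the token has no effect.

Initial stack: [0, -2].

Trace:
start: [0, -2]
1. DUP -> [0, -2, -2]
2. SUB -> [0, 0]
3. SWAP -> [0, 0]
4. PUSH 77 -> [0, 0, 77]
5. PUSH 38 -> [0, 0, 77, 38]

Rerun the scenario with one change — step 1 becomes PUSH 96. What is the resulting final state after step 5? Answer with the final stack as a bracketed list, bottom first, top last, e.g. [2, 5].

(re-executing from step 1 with the substitution; state before step 1: [0, -2])
1. PUSH 96 -> [0, -2, 96]
2. SUB -> [0, -98]
3. SWAP -> [-98, 0]
4. PUSH 77 -> [-98, 0, 77]
5. PUSH 38 -> [-98, 0, 77, 38]

[-98, 0, 77, 38]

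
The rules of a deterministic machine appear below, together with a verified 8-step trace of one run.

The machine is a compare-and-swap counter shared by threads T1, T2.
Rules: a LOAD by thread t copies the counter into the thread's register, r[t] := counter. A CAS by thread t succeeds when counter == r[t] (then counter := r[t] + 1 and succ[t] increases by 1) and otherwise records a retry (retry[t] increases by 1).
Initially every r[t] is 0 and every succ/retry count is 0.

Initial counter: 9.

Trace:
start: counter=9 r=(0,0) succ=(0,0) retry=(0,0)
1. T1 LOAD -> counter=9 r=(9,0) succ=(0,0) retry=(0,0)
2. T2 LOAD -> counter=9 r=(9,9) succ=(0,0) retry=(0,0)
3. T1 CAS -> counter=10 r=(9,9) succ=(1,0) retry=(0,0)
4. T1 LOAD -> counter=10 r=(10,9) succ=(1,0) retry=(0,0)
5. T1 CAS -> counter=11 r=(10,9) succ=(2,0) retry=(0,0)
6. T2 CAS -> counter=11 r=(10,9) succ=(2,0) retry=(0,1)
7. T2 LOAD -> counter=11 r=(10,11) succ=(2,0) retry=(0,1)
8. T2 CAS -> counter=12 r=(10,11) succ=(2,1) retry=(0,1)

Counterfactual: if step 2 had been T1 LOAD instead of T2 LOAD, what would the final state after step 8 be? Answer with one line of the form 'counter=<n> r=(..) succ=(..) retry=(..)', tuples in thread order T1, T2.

counter=12 r=(10,11) succ=(2,1) retry=(0,1)

(re-executing from step 2 with the substitution; state before step 2: counter=9 r=(9,0) succ=(0,0) retry=(0,0))
2. T1 LOAD -> counter=9 r=(9,0) succ=(0,0) retry=(0,0)
3. T1 CAS -> counter=10 r=(9,0) succ=(1,0) retry=(0,0)
4. T1 LOAD -> counter=10 r=(10,0) succ=(1,0) retry=(0,0)
5. T1 CAS -> counter=11 r=(10,0) succ=(2,0) retry=(0,0)
6. T2 CAS -> counter=11 r=(10,0) succ=(2,0) retry=(0,1)
7. T2 LOAD -> counter=11 r=(10,11) succ=(2,0) retry=(0,1)
8. T2 CAS -> counter=12 r=(10,11) succ=(2,1) retry=(0,1)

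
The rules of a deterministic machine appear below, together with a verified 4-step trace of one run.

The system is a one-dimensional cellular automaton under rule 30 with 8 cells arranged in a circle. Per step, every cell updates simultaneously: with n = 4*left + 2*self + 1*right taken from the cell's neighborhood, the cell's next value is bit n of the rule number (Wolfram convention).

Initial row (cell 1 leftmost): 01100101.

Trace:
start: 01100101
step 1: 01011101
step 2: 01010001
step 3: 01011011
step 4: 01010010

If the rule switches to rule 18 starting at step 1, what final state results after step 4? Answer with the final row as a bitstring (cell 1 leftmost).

(re-executing steps 1..4 under rule 18; state before step 1: 01100101)
step 1: 00011000
step 2: 00100100
step 3: 01011010
step 4: 10000001

10000001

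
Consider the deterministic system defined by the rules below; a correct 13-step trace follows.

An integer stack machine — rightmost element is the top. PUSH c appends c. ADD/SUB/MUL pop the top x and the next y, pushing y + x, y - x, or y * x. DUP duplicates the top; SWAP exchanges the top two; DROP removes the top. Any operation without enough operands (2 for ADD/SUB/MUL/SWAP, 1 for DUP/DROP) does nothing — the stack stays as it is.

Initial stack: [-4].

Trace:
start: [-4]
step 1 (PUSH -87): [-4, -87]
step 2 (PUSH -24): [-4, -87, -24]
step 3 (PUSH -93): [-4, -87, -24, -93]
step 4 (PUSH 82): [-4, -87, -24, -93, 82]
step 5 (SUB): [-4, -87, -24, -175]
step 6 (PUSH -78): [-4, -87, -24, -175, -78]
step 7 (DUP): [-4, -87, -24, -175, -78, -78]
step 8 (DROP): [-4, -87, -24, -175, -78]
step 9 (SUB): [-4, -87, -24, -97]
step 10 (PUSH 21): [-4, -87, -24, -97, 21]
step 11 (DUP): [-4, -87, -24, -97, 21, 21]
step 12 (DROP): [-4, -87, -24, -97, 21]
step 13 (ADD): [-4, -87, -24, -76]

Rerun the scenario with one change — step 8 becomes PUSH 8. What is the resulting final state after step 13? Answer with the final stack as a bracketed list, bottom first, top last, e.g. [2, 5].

(re-executing from step 8 with the substitution; state before step 8: [-4, -87, -24, -175, -78, -78])
step 8 (PUSH 8): [-4, -87, -24, -175, -78, -78, 8]
step 9 (SUB): [-4, -87, -24, -175, -78, -86]
step 10 (PUSH 21): [-4, -87, -24, -175, -78, -86, 21]
step 11 (DUP): [-4, -87, -24, -175, -78, -86, 21, 21]
step 12 (DROP): [-4, -87, -24, -175, -78, -86, 21]
step 13 (ADD): [-4, -87, -24, -175, -78, -65]

[-4, -87, -24, -175, -78, -65]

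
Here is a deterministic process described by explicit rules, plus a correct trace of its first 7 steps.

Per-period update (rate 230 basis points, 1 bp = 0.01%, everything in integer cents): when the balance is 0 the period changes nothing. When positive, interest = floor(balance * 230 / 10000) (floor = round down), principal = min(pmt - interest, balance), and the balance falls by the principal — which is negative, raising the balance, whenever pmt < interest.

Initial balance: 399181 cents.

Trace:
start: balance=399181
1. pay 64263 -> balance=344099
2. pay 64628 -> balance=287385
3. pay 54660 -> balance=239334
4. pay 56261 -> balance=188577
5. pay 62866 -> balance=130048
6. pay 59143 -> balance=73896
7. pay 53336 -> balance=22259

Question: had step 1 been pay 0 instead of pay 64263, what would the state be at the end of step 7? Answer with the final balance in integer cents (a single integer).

95915

(re-executing from step 1 with the substitution; state before step 1: balance=399181)
1. pay 0 -> balance=408362
2. pay 64628 -> balance=353126
3. pay 54660 -> balance=306587
4. pay 56261 -> balance=257377
5. pay 62866 -> balance=200430
6. pay 59143 -> balance=145896
7. pay 53336 -> balance=95915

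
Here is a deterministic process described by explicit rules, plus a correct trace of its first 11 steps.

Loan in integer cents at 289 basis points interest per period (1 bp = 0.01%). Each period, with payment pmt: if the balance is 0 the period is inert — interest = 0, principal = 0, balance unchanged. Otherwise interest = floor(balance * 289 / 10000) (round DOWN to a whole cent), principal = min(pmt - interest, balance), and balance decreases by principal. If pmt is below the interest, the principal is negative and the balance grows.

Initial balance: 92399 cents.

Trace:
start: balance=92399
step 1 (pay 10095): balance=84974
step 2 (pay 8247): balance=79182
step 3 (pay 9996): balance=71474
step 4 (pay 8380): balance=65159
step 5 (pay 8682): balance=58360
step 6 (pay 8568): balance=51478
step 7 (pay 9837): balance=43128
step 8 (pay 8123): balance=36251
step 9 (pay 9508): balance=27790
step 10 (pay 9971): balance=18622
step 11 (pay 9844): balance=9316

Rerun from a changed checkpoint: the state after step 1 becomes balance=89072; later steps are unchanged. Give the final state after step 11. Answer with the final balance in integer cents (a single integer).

14765

state after step 1 := balance=89072
step 2 (pay 8247): balance=83399
step 3 (pay 9996): balance=75813
step 4 (pay 8380): balance=69623
step 5 (pay 8682): balance=62953
step 6 (pay 8568): balance=56204
step 7 (pay 9837): balance=47991
step 8 (pay 8123): balance=41254
step 9 (pay 9508): balance=32938
step 10 (pay 9971): balance=23918
step 11 (pay 9844): balance=14765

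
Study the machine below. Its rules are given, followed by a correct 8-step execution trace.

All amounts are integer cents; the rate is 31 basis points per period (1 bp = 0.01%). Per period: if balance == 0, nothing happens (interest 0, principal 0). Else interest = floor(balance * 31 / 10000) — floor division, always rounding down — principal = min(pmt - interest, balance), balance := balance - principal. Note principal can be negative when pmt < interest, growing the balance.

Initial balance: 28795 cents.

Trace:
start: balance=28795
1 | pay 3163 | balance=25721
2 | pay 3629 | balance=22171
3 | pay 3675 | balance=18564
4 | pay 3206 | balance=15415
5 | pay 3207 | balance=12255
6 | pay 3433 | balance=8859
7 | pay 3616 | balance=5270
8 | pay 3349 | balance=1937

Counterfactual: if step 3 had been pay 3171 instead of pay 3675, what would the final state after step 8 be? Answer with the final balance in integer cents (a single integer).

(re-executing from step 3 with the substitution; state before step 3: balance=22171)
3 | pay 3171 | balance=19068
4 | pay 3206 | balance=15921
5 | pay 3207 | balance=12763
6 | pay 3433 | balance=9369
7 | pay 3616 | balance=5782
8 | pay 3349 | balance=2450

2450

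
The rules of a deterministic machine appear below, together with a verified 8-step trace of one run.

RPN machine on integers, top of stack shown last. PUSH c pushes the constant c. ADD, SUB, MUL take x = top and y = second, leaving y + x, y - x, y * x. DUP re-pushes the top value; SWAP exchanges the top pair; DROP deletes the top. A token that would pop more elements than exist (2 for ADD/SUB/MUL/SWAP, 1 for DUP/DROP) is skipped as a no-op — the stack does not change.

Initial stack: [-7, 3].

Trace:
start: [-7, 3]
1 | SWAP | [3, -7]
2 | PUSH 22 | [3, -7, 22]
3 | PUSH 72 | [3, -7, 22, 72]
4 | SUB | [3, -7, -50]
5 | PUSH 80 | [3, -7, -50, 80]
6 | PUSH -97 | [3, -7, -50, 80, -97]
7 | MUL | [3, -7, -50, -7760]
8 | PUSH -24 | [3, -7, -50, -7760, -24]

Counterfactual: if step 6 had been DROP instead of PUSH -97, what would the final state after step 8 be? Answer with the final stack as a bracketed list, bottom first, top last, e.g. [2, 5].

[3, 350, -24]

(re-executing from step 6 with the substitution; state before step 6: [3, -7, -50, 80])
6 | DROP | [3, -7, -50]
7 | MUL | [3, 350]
8 | PUSH -24 | [3, 350, -24]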